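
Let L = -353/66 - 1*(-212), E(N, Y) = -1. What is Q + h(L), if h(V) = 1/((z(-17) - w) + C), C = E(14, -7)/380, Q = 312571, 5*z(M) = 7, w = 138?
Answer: 16225247659/51909 ≈ 3.1257e+5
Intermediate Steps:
z(M) = 7/5 (z(M) = (⅕)*7 = 7/5)
C = -1/380 ≈ -0.0026316
L = 13639/66 (L = -353*1/66 + 212 = -353/66 + 212 = 13639/66 ≈ 206.65)
h(V) = -380/51909 (h(V) = 1/((7/5 - 1*138) - 1/380) = 1/((7/5 - 138) - 1/380) = 1/(-683/5 - 1/380) = 1/(-51909/380) = -380/51909)
Q + h(L) = 312571 - 380/51909 = 16225247659/51909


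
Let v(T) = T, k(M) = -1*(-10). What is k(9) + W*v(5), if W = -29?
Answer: -135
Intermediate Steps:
k(M) = 10
k(9) + W*v(5) = 10 - 29*5 = 10 - 145 = -135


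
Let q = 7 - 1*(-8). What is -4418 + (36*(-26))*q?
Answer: -18458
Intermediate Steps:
q = 15 (q = 7 + 8 = 15)
-4418 + (36*(-26))*q = -4418 + (36*(-26))*15 = -4418 - 936*15 = -4418 - 14040 = -18458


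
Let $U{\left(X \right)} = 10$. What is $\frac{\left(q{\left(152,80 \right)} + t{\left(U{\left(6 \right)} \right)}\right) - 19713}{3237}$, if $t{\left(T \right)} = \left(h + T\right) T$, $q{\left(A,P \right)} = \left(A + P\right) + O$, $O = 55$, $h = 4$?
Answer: $- \frac{19286}{3237} \approx -5.958$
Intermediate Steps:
$q{\left(A,P \right)} = 55 + A + P$ ($q{\left(A,P \right)} = \left(A + P\right) + 55 = 55 + A + P$)
$t{\left(T \right)} = T \left(4 + T\right)$ ($t{\left(T \right)} = \left(4 + T\right) T = T \left(4 + T\right)$)
$\frac{\left(q{\left(152,80 \right)} + t{\left(U{\left(6 \right)} \right)}\right) - 19713}{3237} = \frac{\left(\left(55 + 152 + 80\right) + 10 \left(4 + 10\right)\right) - 19713}{3237} = \left(\left(287 + 10 \cdot 14\right) - 19713\right) \frac{1}{3237} = \left(\left(287 + 140\right) - 19713\right) \frac{1}{3237} = \left(427 - 19713\right) \frac{1}{3237} = \left(-19286\right) \frac{1}{3237} = - \frac{19286}{3237}$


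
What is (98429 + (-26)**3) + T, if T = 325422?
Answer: 406275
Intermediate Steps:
(98429 + (-26)**3) + T = (98429 + (-26)**3) + 325422 = (98429 - 17576) + 325422 = 80853 + 325422 = 406275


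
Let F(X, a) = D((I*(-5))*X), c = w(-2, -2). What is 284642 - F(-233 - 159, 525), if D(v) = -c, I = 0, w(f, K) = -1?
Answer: 284641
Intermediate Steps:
c = -1
D(v) = 1 (D(v) = -1*(-1) = 1)
F(X, a) = 1
284642 - F(-233 - 159, 525) = 284642 - 1*1 = 284642 - 1 = 284641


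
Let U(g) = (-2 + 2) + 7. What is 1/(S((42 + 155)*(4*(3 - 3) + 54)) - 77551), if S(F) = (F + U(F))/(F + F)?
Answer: -21276/1649964431 ≈ -1.2895e-5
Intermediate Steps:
U(g) = 7 (U(g) = 0 + 7 = 7)
S(F) = (7 + F)/(2*F) (S(F) = (F + 7)/(F + F) = (7 + F)/((2*F)) = (7 + F)*(1/(2*F)) = (7 + F)/(2*F))
1/(S((42 + 155)*(4*(3 - 3) + 54)) - 77551) = 1/((7 + (42 + 155)*(4*(3 - 3) + 54))/(2*(((42 + 155)*(4*(3 - 3) + 54)))) - 77551) = 1/((7 + 197*(4*0 + 54))/(2*((197*(4*0 + 54)))) - 77551) = 1/((7 + 197*(0 + 54))/(2*((197*(0 + 54)))) - 77551) = 1/((7 + 197*54)/(2*((197*54))) - 77551) = 1/((1/2)*(7 + 10638)/10638 - 77551) = 1/((1/2)*(1/10638)*10645 - 77551) = 1/(10645/21276 - 77551) = 1/(-1649964431/21276) = -21276/1649964431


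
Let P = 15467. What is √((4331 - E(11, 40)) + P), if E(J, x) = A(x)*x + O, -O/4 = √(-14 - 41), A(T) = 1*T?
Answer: √(18198 + 4*I*√55) ≈ 134.9 + 0.11*I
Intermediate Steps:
A(T) = T
O = -4*I*√55 (O = -4*√(-14 - 41) = -4*I*√55 ≈ -29.665*I)
E(J, x) = x² - 4*I*√55 (E(J, x) = x*x - 4*I*√55 = x² - 4*I*√55)
√((4331 - E(11, 40)) + P) = √((4331 - (40² - 4*I*√55)) + 15467) = √((4331 - (1600 - 4*I*√55)) + 15467) = √((4331 + (-1600 + 4*I*√55)) + 15467) = √((2731 + 4*I*√55) + 15467) = √(18198 + 4*I*√55)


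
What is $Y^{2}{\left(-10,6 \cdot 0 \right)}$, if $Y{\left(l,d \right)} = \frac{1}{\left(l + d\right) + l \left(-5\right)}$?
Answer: $\frac{1}{1600} \approx 0.000625$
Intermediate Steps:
$Y{\left(l,d \right)} = \frac{1}{d - 4 l}$ ($Y{\left(l,d \right)} = \frac{1}{\left(d + l\right) - 5 l} = \frac{1}{d - 4 l}$)
$Y^{2}{\left(-10,6 \cdot 0 \right)} = \left(\frac{1}{6 \cdot 0 - -40}\right)^{2} = \left(\frac{1}{0 + 40}\right)^{2} = \left(\frac{1}{40}\right)^{2} = \frac{1}{1600}$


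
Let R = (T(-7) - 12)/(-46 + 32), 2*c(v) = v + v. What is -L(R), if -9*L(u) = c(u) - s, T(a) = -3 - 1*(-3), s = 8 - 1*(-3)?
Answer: -71/63 ≈ -1.1270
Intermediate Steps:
c(v) = v (c(v) = (v + v)/2 = (2*v)/2 = v)
s = 11 (s = 8 + 3 = 11)
T(a) = 0 (T(a) = -3 + 3 = 0)
R = 6/7 (R = (0 - 12)/(-46 + 32) = -12/(-14) = -12*(-1/14) = 6/7 ≈ 0.85714)
L(u) = 11/9 - u/9 (L(u) = -(u - 1*11)/9 = -(u - 11)/9 = -(-11 + u)/9 = 11/9 - u/9)
-L(R) = -(11/9 - ⅑*6/7) = -(11/9 - 2/21) = -1*71/63 = -71/63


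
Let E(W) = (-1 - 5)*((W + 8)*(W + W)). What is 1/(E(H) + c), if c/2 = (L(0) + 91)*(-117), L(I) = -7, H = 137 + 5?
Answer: -1/275256 ≈ -3.6330e-6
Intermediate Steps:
H = 142
c = -19656 (c = 2*((-7 + 91)*(-117)) = 2*(84*(-117)) = 2*(-9828) = -19656)
E(W) = -12*W*(8 + W) (E(W) = -6*(8 + W)*2*W = -12*W*(8 + W))
1/(E(H) + c) = 1/(-12*142*(8 + 142) - 19656) = 1/(-12*142*150 - 19656) = 1/(-255600 - 19656) = 1/(-275256) = -1/275256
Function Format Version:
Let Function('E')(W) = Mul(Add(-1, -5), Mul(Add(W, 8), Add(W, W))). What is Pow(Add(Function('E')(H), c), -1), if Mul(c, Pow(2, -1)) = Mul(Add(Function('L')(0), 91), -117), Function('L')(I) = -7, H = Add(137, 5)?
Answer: Rational(-1, 275256) ≈ -3.6330e-6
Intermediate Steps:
H = 142
c = -19656 (c = Mul(2, Mul(Add(-7, 91), -117)) = Mul(2, Mul(84, -117)) = Mul(2, -9828) = -19656)
Function('E')(W) = Mul(-12, W, Add(8, W)) (Function('E')(W) = Mul(-6, Mul(Add(8, W), Mul(2, W))) = Mul(-6, Mul(2, W, Add(8, W))) = Mul(-12, W, Add(8, W)))
Pow(Add(Function('E')(H), c), -1) = Pow(Add(Mul(-12, 142, Add(8, 142)), -19656), -1) = Pow(Add(Mul(-12, 142, 150), -19656), -1) = Pow(Add(-255600, -19656), -1) = Pow(-275256, -1) = Rational(-1, 275256)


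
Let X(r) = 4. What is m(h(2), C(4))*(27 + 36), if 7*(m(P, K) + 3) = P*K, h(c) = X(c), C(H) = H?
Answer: -45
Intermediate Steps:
h(c) = 4
m(P, K) = -3 + K*P/7 (m(P, K) = -3 + (P*K)/7 = -3 + (K*P)/7 = -3 + K*P/7)
m(h(2), C(4))*(27 + 36) = (-3 + (⅐)*4*4)*(27 + 36) = (-3 + 16/7)*63 = -5/7*63 = -45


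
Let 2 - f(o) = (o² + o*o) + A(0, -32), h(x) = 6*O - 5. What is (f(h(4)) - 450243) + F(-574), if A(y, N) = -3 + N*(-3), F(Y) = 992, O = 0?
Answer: -449392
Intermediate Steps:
h(x) = -5 (h(x) = 6*0 - 5 = 0 - 5 = -5)
A(y, N) = -3 - 3*N
f(o) = -91 - 2*o² (f(o) = 2 - ((o² + o*o) + (-3 - 3*(-32))) = 2 - ((o² + o²) + (-3 + 96)) = 2 - (2*o² + 93) = 2 - (93 + 2*o²) = 2 + (-93 - 2*o²) = -91 - 2*o²)
(f(h(4)) - 450243) + F(-574) = ((-91 - 2*(-5)²) - 450243) + 992 = ((-91 - 2*25) - 450243) + 992 = ((-91 - 50) - 450243) + 992 = (-141 - 450243) + 992 = -450384 + 992 = -449392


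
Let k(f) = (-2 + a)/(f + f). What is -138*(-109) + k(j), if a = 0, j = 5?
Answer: 75209/5 ≈ 15042.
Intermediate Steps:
k(f) = -1/f (k(f) = (-2 + 0)/(f + f) = -2*1/(2*f) = -1/f)
-138*(-109) + k(j) = -138*(-109) - 1/5 = 15042 - 1*⅕ = 15042 - ⅕ = 75209/5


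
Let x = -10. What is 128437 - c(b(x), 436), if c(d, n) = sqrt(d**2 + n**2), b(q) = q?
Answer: 128437 - 2*sqrt(47549) ≈ 1.2800e+5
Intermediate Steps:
128437 - c(b(x), 436) = 128437 - sqrt((-10)**2 + 436**2) = 128437 - sqrt(100 + 190096) = 128437 - sqrt(190196) = 128437 - 2*sqrt(47549)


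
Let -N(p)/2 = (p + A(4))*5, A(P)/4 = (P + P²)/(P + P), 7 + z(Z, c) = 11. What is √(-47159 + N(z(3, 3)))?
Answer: I*√47299 ≈ 217.48*I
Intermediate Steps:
z(Z, c) = 4 (z(Z, c) = -7 + 11 = 4)
A(P) = 2*(P + P²)/P (A(P) = 4*((P + P²)/(P + P)) = 4*((P + P²)/((2*P))) = 4*((P + P²)*(1/(2*P))) = 4*((P + P²)/(2*P)) = 2*(P + P²)/P)
N(p) = -100 - 10*p (N(p) = -2*(p + (2 + 2*4))*5 = -2*(p + (2 + 8))*5 = -2*(p + 10)*5 = -2*(10 + p)*5 = -2*(50 + 5*p) = -100 - 10*p)
√(-47159 + N(z(3, 3))) = √(-47159 + (-100 - 10*4)) = √(-47159 + (-100 - 40)) = √(-47159 - 140) = √(-47299) = I*√47299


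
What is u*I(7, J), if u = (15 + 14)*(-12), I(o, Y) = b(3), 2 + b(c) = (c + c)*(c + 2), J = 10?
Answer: -9744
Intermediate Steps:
b(c) = -2 + 2*c*(2 + c) (b(c) = -2 + (c + c)*(c + 2) = -2 + (2*c)*(2 + c) = -2 + 2*c*(2 + c))
I(o, Y) = 28 (I(o, Y) = -2 + 2*3² + 4*3 = -2 + 2*9 + 12 = -2 + 18 + 12 = 28)
u = -348 (u = 29*(-12) = -348)
u*I(7, J) = -348*28 = -9744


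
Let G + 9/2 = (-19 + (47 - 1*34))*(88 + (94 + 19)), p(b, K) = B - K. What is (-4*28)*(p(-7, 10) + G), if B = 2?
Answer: 136472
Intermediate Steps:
p(b, K) = 2 - K
G = -2421/2 (G = -9/2 + (-19 + (47 - 1*34))*(88 + (94 + 19)) = -9/2 + (-19 + (47 - 34))*(88 + 113) = -9/2 + (-19 + 13)*201 = -9/2 - 6*201 = -9/2 - 1206 = -2421/2 ≈ -1210.5)
(-4*28)*(p(-7, 10) + G) = (-4*28)*((2 - 1*10) - 2421/2) = -112*((2 - 10) - 2421/2) = -112*(-8 - 2421/2) = -112*(-2437/2) = 136472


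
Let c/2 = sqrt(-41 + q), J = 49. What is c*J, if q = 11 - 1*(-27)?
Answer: 98*I*sqrt(3) ≈ 169.74*I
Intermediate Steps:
q = 38 (q = 11 + 27 = 38)
c = 2*I*sqrt(3) (c = 2*sqrt(-41 + 38) = 2*sqrt(-3) = 2*(I*sqrt(3)) = 2*I*sqrt(3) ≈ 3.4641*I)
c*J = (2*I*sqrt(3))*49 = 98*I*sqrt(3)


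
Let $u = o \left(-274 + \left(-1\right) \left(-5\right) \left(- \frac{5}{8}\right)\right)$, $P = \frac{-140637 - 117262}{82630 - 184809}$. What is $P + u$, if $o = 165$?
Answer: $- \frac{37375525903}{817432} \approx -45723.0$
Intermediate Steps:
$P = \frac{257899}{102179}$ ($P = - \frac{257899}{82630 - 184809} = - \frac{257899}{-102179} = \left(-257899\right) \left(- \frac{1}{102179}\right) = \frac{257899}{102179} \approx 2.524$)
$u = - \frac{365805}{8}$ ($u = 165 \left(-274 + \left(-1\right) \left(-5\right) \left(- \frac{5}{8}\right)\right) = 165 \left(-274 + 5 \left(\left(-5\right) \frac{1}{8}\right)\right) = 165 \left(-274 + 5 \left(- \frac{5}{8}\right)\right) = 165 \left(-274 - \frac{25}{8}\right) = 165 \left(- \frac{2217}{8}\right) = - \frac{365805}{8} \approx -45726.0$)
$P + u = \frac{257899}{102179} - \frac{365805}{8} = - \frac{37375525903}{817432}$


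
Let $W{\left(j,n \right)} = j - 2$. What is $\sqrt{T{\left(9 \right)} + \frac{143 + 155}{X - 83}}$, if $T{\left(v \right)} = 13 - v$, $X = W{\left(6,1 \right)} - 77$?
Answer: $\frac{\sqrt{12714}}{78} \approx 1.4456$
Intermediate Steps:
$W{\left(j,n \right)} = -2 + j$
$X = -73$ ($X = \left(-2 + 6\right) - 77 = 4 - 77 = -73$)
$\sqrt{T{\left(9 \right)} + \frac{143 + 155}{X - 83}} = \sqrt{\left(13 - 9\right) + \frac{143 + 155}{-73 - 83}} = \sqrt{\left(13 - 9\right) + \frac{298}{-156}} = \sqrt{4 + 298 \left(- \frac{1}{156}\right)} = \sqrt{4 - \frac{149}{78}} = \sqrt{\frac{163}{78}} = \frac{\sqrt{12714}}{78}$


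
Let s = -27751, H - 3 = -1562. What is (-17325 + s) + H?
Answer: -46635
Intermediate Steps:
H = -1559 (H = 3 - 1562 = -1559)
(-17325 + s) + H = (-17325 - 27751) - 1559 = -45076 - 1559 = -46635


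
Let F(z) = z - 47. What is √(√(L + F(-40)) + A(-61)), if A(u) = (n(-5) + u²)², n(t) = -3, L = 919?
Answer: 2*√(3455881 + 2*√13) ≈ 3718.0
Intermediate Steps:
F(z) = -47 + z
A(u) = (-3 + u²)²
√(√(L + F(-40)) + A(-61)) = √(√(919 + (-47 - 40)) + (-3 + (-61)²)²) = √(√(919 - 87) + (-3 + 3721)²) = √(√832 + 3718²) = √(8*√13 + 13823524) = √(13823524 + 8*√13)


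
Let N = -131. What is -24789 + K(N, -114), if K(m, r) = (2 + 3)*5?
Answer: -24764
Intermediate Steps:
K(m, r) = 25 (K(m, r) = 5*5 = 25)
-24789 + K(N, -114) = -24789 + 25 = -24764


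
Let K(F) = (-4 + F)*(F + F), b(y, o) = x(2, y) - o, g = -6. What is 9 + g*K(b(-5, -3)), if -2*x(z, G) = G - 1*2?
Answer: -186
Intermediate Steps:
x(z, G) = 1 - G/2 (x(z, G) = -(G - 1*2)/2 = -(G - 2)/2 = -(-2 + G)/2 = 1 - G/2)
b(y, o) = 1 - o - y/2 (b(y, o) = (1 - y/2) - o = 1 - o - y/2)
K(F) = 2*F*(-4 + F) (K(F) = (-4 + F)*(2*F) = 2*F*(-4 + F))
9 + g*K(b(-5, -3)) = 9 - 12*(1 - 1*(-3) - ½*(-5))*(-4 + (1 - 1*(-3) - ½*(-5))) = 9 - 12*(1 + 3 + 5/2)*(-4 + (1 + 3 + 5/2)) = 9 - 12*13*(-4 + 13/2)/2 = 9 - 12*13*5/(2*2) = 9 - 6*65/2 = 9 - 195 = -186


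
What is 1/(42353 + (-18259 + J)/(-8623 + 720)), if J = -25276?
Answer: 7903/334759294 ≈ 2.3608e-5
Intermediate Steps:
1/(42353 + (-18259 + J)/(-8623 + 720)) = 1/(42353 + (-18259 - 25276)/(-8623 + 720)) = 1/(42353 - 43535/(-7903)) = 1/(42353 - 43535*(-1/7903)) = 1/(42353 + 43535/7903) = 1/(334759294/7903) = 7903/334759294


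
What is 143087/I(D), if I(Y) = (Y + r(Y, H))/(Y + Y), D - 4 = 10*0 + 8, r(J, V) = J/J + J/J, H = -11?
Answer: 245292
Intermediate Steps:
r(J, V) = 2 (r(J, V) = 1 + 1 = 2)
D = 12 (D = 4 + (10*0 + 8) = 4 + (0 + 8) = 4 + 8 = 12)
I(Y) = (2 + Y)/(2*Y) (I(Y) = (Y + 2)/(Y + Y) = (2 + Y)/((2*Y)) = (2 + Y)*(1/(2*Y)) = (2 + Y)/(2*Y))
143087/I(D) = 143087/(((½)*(2 + 12)/12)) = 143087/(((½)*(1/12)*14)) = 143087/(7/12) = 143087*(12/7) = 245292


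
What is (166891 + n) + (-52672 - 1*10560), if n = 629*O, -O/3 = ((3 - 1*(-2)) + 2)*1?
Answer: 90450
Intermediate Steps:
O = -21 (O = -3*((3 - 1*(-2)) + 2) = -3*((3 + 2) + 2) = -3*(5 + 2) = -21 ≈ -21.000)
n = -13209 (n = 629*(-21) = -13209)
(166891 + n) + (-52672 - 1*10560) = (166891 - 13209) + (-52672 - 1*10560) = 153682 + (-52672 - 10560) = 153682 - 63232 = 90450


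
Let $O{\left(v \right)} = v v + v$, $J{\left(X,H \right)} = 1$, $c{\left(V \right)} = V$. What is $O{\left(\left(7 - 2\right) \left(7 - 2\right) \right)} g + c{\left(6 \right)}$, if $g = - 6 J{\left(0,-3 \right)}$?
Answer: $-3894$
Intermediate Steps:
$O{\left(v \right)} = v + v^{2}$ ($O{\left(v \right)} = v^{2} + v = v + v^{2}$)
$g = -6$ ($g = \left(-6\right) 1 = -6$)
$O{\left(\left(7 - 2\right) \left(7 - 2\right) \right)} g + c{\left(6 \right)} = \left(7 - 2\right) \left(7 - 2\right) \left(1 + \left(7 - 2\right) \left(7 - 2\right)\right) \left(-6\right) + 6 = 5 \cdot 5 \left(1 + 5 \cdot 5\right) \left(-6\right) + 6 = 25 \left(1 + 25\right) \left(-6\right) + 6 = 25 \cdot 26 \left(-6\right) + 6 = 650 \left(-6\right) + 6 = -3900 + 6 = -3894$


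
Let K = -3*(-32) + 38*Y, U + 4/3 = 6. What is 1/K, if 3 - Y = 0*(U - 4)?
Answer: 1/210 ≈ 0.0047619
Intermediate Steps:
U = 14/3 (U = -4/3 + 6 = 14/3 ≈ 4.6667)
Y = 3 (Y = 3 - 0*(14/3 - 4) = 3 - 0*2/3 = 3 - 1*0 = 3 + 0 = 3)
K = 210 (K = -3*(-32) + 38*3 = 96 + 114 = 210)
1/K = 1/210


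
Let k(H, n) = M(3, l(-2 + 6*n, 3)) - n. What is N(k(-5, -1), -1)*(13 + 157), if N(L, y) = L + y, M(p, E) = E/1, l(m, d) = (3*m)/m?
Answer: 510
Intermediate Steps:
l(m, d) = 3
M(p, E) = E (M(p, E) = E*1 = E)
k(H, n) = 3 - n
N(k(-5, -1), -1)*(13 + 157) = ((3 - 1*(-1)) - 1)*(13 + 157) = ((3 + 1) - 1)*170 = (4 - 1)*170 = 3*170 = 510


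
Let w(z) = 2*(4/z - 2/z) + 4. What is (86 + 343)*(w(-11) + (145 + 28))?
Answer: 75777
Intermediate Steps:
w(z) = 4 + 4/z (w(z) = 2*(2/z) + 4 = 4/z + 4 = 4 + 4/z)
(86 + 343)*(w(-11) + (145 + 28)) = (86 + 343)*((4 + 4/(-11)) + (145 + 28)) = 429*((4 + 4*(-1/11)) + 173) = 429*((4 - 4/11) + 173) = 429*(40/11 + 173) = 429*(1943/11) = 75777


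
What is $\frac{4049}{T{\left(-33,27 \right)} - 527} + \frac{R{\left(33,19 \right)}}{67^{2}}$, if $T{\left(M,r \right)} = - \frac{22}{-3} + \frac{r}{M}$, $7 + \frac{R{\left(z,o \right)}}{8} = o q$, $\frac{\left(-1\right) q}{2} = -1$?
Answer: $- \frac{595547065}{77103064} \approx -7.724$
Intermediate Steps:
$q = 2$ ($q = \left(-2\right) \left(-1\right) = 2$)
$R{\left(z,o \right)} = -56 + 16 o$ ($R{\left(z,o \right)} = -56 + 8 o 2 = -56 + 8 \cdot 2 o = -56 + 16 o$)
$T{\left(M,r \right)} = \frac{22}{3} + \frac{r}{M}$ ($T{\left(M,r \right)} = \left(-22\right) \left(- \frac{1}{3}\right) + \frac{r}{M} = \frac{22}{3} + \frac{r}{M}$)
$\frac{4049}{T{\left(-33,27 \right)} - 527} + \frac{R{\left(33,19 \right)}}{67^{2}} = \frac{4049}{\left(\frac{22}{3} + \frac{27}{-33}\right) - 527} + \frac{-56 + 16 \cdot 19}{67^{2}} = \frac{4049}{\left(\frac{22}{3} + 27 \left(- \frac{1}{33}\right)\right) - 527} + \frac{-56 + 304}{4489} = \frac{4049}{\left(\frac{22}{3} - \frac{9}{11}\right) - 527} + 248 \cdot \frac{1}{4489} = \frac{4049}{\frac{215}{33} - 527} + \frac{248}{4489} = \frac{4049}{- \frac{17176}{33}} + \frac{248}{4489} = 4049 \left(- \frac{33}{17176}\right) + \frac{248}{4489} = - \frac{133617}{17176} + \frac{248}{4489} = - \frac{595547065}{77103064}$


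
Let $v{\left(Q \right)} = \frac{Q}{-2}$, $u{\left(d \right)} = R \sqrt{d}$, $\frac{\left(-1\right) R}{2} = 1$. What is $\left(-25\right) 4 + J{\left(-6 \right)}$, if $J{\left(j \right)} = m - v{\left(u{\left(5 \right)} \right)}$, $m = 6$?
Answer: $-94 - \sqrt{5} \approx -96.236$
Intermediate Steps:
$R = -2$ ($R = \left(-2\right) 1 = -2$)
$u{\left(d \right)} = - 2 \sqrt{d}$
$v{\left(Q \right)} = - \frac{Q}{2}$ ($v{\left(Q \right)} = Q \left(- \frac{1}{2}\right) = - \frac{Q}{2}$)
$J{\left(j \right)} = 6 - \sqrt{5}$ ($J{\left(j \right)} = 6 - - \frac{\left(-2\right) \sqrt{5}}{2} = 6 - \sqrt{5}$)
$\left(-25\right) 4 + J{\left(-6 \right)} = \left(-25\right) 4 + \left(6 - \sqrt{5}\right) = -100 + \left(6 - \sqrt{5}\right) = -94 - \sqrt{5}$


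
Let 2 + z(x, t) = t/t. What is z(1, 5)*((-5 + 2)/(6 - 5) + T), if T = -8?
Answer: 11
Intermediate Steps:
z(x, t) = -1 (z(x, t) = -2 + t/t = -2 + 1 = -1)
z(1, 5)*((-5 + 2)/(6 - 5) + T) = -((-5 + 2)/(6 - 5) - 8) = -(-3/1 - 8) = -(-3*1 - 8) = -(-3 - 8) = -1*(-11) = 11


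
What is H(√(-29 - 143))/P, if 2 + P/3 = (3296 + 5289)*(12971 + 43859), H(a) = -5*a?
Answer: -5*I*√43/731828322 ≈ -4.4802e-8*I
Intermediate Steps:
P = 1463656644 (P = -6 + 3*((3296 + 5289)*(12971 + 43859)) = -6 + 3*(8585*56830) = -6 + 3*487885550 = -6 + 1463656650 = 1463656644)
H(√(-29 - 143))/P = -5*√(-29 - 143)/1463656644 = -10*I*√43*(1/1463656644) = -5*I*√43/731828322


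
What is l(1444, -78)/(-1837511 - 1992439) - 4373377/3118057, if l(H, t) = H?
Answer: -8377158857729/5971001203575 ≈ -1.4030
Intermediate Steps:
l(1444, -78)/(-1837511 - 1992439) - 4373377/3118057 = 1444/(-1837511 - 1992439) - 4373377/3118057 = 1444/(-3829950) - 4373377*1/3118057 = 1444*(-1/3829950) - 4373377/3118057 = -722/1914975 - 4373377/3118057 = -8377158857729/5971001203575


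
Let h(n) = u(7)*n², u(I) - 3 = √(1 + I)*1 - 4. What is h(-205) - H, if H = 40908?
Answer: -82933 + 84050*√2 ≈ 35932.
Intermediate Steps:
u(I) = -1 + √(1 + I) (u(I) = 3 + (√(1 + I)*1 - 4) = 3 + (√(1 + I) - 4) = 3 + (-4 + √(1 + I)) = -1 + √(1 + I))
h(n) = n²*(-1 + 2*√2) (h(n) = (-1 + √(1 + 7))*n² = (-1 + √8)*n² = (-1 + 2*√2)*n² = n²*(-1 + 2*√2))
h(-205) - H = (-205)²*(-1 + 2*√2) - 1*40908 = 42025*(-1 + 2*√2) - 40908 = (-42025 + 84050*√2) - 40908 = -82933 + 84050*√2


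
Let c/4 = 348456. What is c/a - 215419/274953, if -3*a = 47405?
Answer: -1159920208511/13034146965 ≈ -88.991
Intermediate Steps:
c = 1393824 (c = 4*348456 = 1393824)
a = -47405/3 (a = -⅓*47405 = -47405/3 ≈ -15802.)
c/a - 215419/274953 = 1393824/(-47405/3) - 215419/274953 = 1393824*(-3/47405) - 215419*1/274953 = -4181472/47405 - 215419/274953 = -1159920208511/13034146965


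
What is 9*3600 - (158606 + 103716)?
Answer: -229922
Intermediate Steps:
9*3600 - (158606 + 103716) = 32400 - 1*262322 = 32400 - 262322 = -229922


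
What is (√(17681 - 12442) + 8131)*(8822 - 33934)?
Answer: -204185672 - 326456*√31 ≈ -2.0600e+8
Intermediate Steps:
(√(17681 - 12442) + 8131)*(8822 - 33934) = (√5239 + 8131)*(-25112) = (13*√31 + 8131)*(-25112) = (8131 + 13*√31)*(-25112) = -204185672 - 326456*√31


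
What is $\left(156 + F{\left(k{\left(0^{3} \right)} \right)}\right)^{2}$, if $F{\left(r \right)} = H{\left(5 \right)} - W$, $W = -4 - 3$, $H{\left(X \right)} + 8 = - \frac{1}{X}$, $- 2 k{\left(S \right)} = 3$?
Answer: $\frac{599076}{25} \approx 23963.0$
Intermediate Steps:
$k{\left(S \right)} = - \frac{3}{2}$ ($k{\left(S \right)} = \left(- \frac{1}{2}\right) 3 = - \frac{3}{2}$)
$H{\left(X \right)} = -8 - \frac{1}{X}$
$W = -7$ ($W = -4 - 3 = -7$)
$F{\left(r \right)} = - \frac{6}{5}$ ($F{\left(r \right)} = \left(-8 - \frac{1}{5}\right) - -7 = \left(-8 - \frac{1}{5}\right) + 7 = - \frac{41}{5} + 7 = - \frac{6}{5}$)
$\left(156 + F{\left(k{\left(0^{3} \right)} \right)}\right)^{2} = \left(156 - \frac{6}{5}\right)^{2} = \left(\frac{774}{5}\right)^{2} = \frac{599076}{25}$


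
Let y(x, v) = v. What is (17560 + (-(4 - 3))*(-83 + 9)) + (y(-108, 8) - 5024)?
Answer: 12618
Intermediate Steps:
(17560 + (-(4 - 3))*(-83 + 9)) + (y(-108, 8) - 5024) = (17560 + (-(4 - 3))*(-83 + 9)) + (8 - 5024) = (17560 - 1*1*(-74)) - 5016 = (17560 - 1*(-74)) - 5016 = (17560 + 74) - 5016 = 17634 - 5016 = 12618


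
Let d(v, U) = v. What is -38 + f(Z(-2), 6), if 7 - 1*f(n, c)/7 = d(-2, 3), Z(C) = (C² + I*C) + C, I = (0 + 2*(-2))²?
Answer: 25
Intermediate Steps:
I = 16 (I = (0 - 4)² = (-4)² = 16)
Z(C) = C² + 17*C (Z(C) = (C² + 16*C) + C = C² + 17*C)
f(n, c) = 63 (f(n, c) = 49 - 7*(-2) = 49 + 14 = 63)
-38 + f(Z(-2), 6) = -38 + 63 = 25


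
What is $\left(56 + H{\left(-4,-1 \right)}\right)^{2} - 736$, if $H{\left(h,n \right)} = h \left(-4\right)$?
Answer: $4448$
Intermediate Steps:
$H{\left(h,n \right)} = - 4 h$
$\left(56 + H{\left(-4,-1 \right)}\right)^{2} - 736 = \left(56 - -16\right)^{2} - 736 = \left(56 + 16\right)^{2} - 736 = 72^{2} - 736 = 5184 - 736 = 4448$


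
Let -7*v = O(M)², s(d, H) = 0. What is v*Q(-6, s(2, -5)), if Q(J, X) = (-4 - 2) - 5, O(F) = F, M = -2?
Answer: 44/7 ≈ 6.2857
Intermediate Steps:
Q(J, X) = -11 (Q(J, X) = -6 - 5 = -11)
v = -4/7 (v = -⅐*(-2)² = -⅐*4 = -4/7 ≈ -0.57143)
v*Q(-6, s(2, -5)) = -4/7*(-11) = 44/7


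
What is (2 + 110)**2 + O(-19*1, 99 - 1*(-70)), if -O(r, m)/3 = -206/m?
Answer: 2120554/169 ≈ 12548.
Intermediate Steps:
O(r, m) = 618/m (O(r, m) = -(-618)/m = 618/m)
(2 + 110)**2 + O(-19*1, 99 - 1*(-70)) = (2 + 110)**2 + 618/(99 - 1*(-70)) = 112**2 + 618/(99 + 70) = 12544 + 618/169 = 2120554/169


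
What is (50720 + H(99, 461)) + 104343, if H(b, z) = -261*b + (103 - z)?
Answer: 128866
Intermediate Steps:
H(b, z) = 103 - z - 261*b
(50720 + H(99, 461)) + 104343 = (50720 + (103 - 1*461 - 261*99)) + 104343 = (50720 + (103 - 461 - 25839)) + 104343 = (50720 - 26197) + 104343 = 24523 + 104343 = 128866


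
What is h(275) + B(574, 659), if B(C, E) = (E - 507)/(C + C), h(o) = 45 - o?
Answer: -65972/287 ≈ -229.87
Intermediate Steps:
B(C, E) = (-507 + E)/(2*C) (B(C, E) = (-507 + E)/((2*C)) = (-507 + E)*(1/(2*C)) = (-507 + E)/(2*C))
h(275) + B(574, 659) = (45 - 1*275) + (½)*(-507 + 659)/574 = (45 - 275) + (½)*(1/574)*152 = -230 + 38/287 = -65972/287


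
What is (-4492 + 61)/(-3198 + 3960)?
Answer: -1477/254 ≈ -5.8150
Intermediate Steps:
(-4492 + 61)/(-3198 + 3960) = -4431/762 = -4431*1/762 = -1477/254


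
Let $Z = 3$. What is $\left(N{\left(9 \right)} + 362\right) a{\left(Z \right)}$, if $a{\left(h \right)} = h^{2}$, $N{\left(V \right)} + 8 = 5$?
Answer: $3231$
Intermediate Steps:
$N{\left(V \right)} = -3$ ($N{\left(V \right)} = -8 + 5 = -3$)
$\left(N{\left(9 \right)} + 362\right) a{\left(Z \right)} = \left(-3 + 362\right) 3^{2} = 359 \cdot 9 = 3231$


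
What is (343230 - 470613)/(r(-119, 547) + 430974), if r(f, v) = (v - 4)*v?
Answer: -42461/242665 ≈ -0.17498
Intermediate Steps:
r(f, v) = v*(-4 + v) (r(f, v) = (-4 + v)*v = v*(-4 + v))
(343230 - 470613)/(r(-119, 547) + 430974) = (343230 - 470613)/(547*(-4 + 547) + 430974) = -127383/(547*543 + 430974) = -127383/(297021 + 430974) = -127383/727995 = -127383*1/727995 = -42461/242665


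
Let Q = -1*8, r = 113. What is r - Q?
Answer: 121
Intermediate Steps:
Q = -8
r - Q = 113 - 1*(-8) = 113 + 8 = 121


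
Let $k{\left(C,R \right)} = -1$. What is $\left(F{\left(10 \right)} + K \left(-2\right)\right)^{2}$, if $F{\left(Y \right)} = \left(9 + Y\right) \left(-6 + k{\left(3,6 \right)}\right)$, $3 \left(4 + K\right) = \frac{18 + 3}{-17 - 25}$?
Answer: $\frac{139876}{9} \approx 15542.0$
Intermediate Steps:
$K = - \frac{25}{6}$ ($K = -4 + \frac{\left(18 + 3\right) \frac{1}{-17 - 25}}{3} = -4 + \frac{21 \frac{1}{-42}}{3} = -4 + \frac{21 \left(- \frac{1}{42}\right)}{3} = -4 + \frac{1}{3} \left(- \frac{1}{2}\right) = -4 - \frac{1}{6} = - \frac{25}{6} \approx -4.1667$)
$F{\left(Y \right)} = -63 - 7 Y$ ($F{\left(Y \right)} = \left(9 + Y\right) \left(-6 - 1\right) = \left(9 + Y\right) \left(-7\right) = -63 - 7 Y$)
$\left(F{\left(10 \right)} + K \left(-2\right)\right)^{2} = \left(\left(-63 - 70\right) - - \frac{25}{3}\right)^{2} = \left(\left(-63 - 70\right) + \frac{25}{3}\right)^{2} = \left(-133 + \frac{25}{3}\right)^{2} = \left(- \frac{374}{3}\right)^{2} = \frac{139876}{9}$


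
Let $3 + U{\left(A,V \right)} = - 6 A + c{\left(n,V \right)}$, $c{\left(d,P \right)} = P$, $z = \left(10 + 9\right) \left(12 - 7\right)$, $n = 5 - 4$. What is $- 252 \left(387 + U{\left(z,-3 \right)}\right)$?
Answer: $47628$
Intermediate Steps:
$n = 1$
$z = 95$ ($z = 19 \cdot 5 = 95$)
$U{\left(A,V \right)} = -3 + V - 6 A$ ($U{\left(A,V \right)} = -3 - \left(- V + 6 A\right) = -3 + V - 6 A$)
$- 252 \left(387 + U{\left(z,-3 \right)}\right) = - 252 \left(387 - 576\right) = \left(-252\right) \left(-189\right) = 47628$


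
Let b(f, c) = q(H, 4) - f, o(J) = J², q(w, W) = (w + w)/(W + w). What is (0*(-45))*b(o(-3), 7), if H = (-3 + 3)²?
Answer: 0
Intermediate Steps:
H = 0 (H = 0² = 0)
q(w, W) = 2*w/(W + w) (q(w, W) = (2*w)/(W + w) = 2*w/(W + w))
b(f, c) = -f (b(f, c) = 2*0/(4 + 0) - f = 2*0/4 - f = 2*0*(¼) - f = 0 - f = -f)
(0*(-45))*b(o(-3), 7) = (0*(-45))*(-1*(-3)²) = 0*(-1*9) = 0*(-9) = 0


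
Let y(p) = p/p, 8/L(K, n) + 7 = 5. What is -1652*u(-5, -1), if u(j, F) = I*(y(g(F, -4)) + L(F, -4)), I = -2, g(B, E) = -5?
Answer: -9912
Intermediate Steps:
L(K, n) = -4 (L(K, n) = 8/(-7 + 5) = 8/(-2) = 8*(-½) = -4)
y(p) = 1
u(j, F) = 6 (u(j, F) = -2*(1 - 4) = -2*(-3) = 6)
-1652*u(-5, -1) = -1652*6 = -9912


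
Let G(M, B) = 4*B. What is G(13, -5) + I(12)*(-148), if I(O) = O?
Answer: -1796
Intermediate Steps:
G(13, -5) + I(12)*(-148) = 4*(-5) + 12*(-148) = -20 - 1776 = -1796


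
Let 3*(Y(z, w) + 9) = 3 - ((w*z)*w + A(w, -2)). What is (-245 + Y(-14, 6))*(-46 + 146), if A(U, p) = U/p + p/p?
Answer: -25300/3 ≈ -8433.3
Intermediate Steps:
A(U, p) = 1 + U/p (A(U, p) = U/p + 1 = 1 + U/p)
Y(z, w) = -25/3 + w/6 - z*w**2/3 (Y(z, w) = -9 + (3 - ((w*z)*w + (w - 2)/(-2)))/3 = -9 + (3 - (z*w**2 - (-2 + w)/2))/3 = -9 + (3 - (z*w**2 + (1 - w/2)))/3 = -9 + (3 - (1 - w/2 + z*w**2))/3 = -9 + (3 + (-1 + w/2 - z*w**2))/3 = -9 + (2 + w/2 - z*w**2)/3 = -9 + (2/3 + w/6 - z*w**2/3) = -25/3 + w/6 - z*w**2/3)
(-245 + Y(-14, 6))*(-46 + 146) = (-245 + (-25/3 + (1/6)*6 - 1/3*(-14)*6**2))*(-46 + 146) = (-245 + (-25/3 + 1 - 1/3*(-14)*36))*100 = (-245 + (-25/3 + 1 + 168))*100 = (-245 + 482/3)*100 = -253/3*100 = -25300/3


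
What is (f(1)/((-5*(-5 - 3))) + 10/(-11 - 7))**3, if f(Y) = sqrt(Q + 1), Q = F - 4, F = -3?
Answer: -19271/116640 + 19919*I*sqrt(6)/864000 ≈ -0.16522 + 0.056472*I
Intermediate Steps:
Q = -7 (Q = -3 - 4 = -7)
f(Y) = I*sqrt(6) (f(Y) = sqrt(-7 + 1) = sqrt(-6) = I*sqrt(6))
(f(1)/((-5*(-5 - 3))) + 10/(-11 - 7))**3 = ((I*sqrt(6))/((-5*(-5 - 3))) + 10/(-11 - 7))**3 = ((I*sqrt(6))/((-5*(-8))) + 10/(-18))**3 = ((I*sqrt(6))/40 + 10*(-1/18))**3 = ((I*sqrt(6))*(1/40) - 5/9)**3 = (I*sqrt(6)/40 - 5/9)**3 = (-5/9 + I*sqrt(6)/40)**3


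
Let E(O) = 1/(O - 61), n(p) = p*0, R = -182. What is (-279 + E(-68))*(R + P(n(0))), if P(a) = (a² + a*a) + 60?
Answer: 4391024/129 ≈ 34039.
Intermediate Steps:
n(p) = 0
E(O) = 1/(-61 + O)
P(a) = 60 + 2*a² (P(a) = (a² + a²) + 60 = 2*a² + 60 = 60 + 2*a²)
(-279 + E(-68))*(R + P(n(0))) = (-279 + 1/(-61 - 68))*(-182 + (60 + 2*0²)) = (-279 + 1/(-129))*(-182 + (60 + 2*0)) = (-279 - 1/129)*(-182 + (60 + 0)) = -35992*(-182 + 60)/129 = -35992/129*(-122) = 4391024/129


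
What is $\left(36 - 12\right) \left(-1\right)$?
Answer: $-24$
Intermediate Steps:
$\left(36 - 12\right) \left(-1\right) = 24 \left(-1\right) = -24$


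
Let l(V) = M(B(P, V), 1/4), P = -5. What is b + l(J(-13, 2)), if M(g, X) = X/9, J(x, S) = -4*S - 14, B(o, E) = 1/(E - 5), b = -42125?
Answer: -1516499/36 ≈ -42125.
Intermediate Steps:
B(o, E) = 1/(-5 + E)
J(x, S) = -14 - 4*S
M(g, X) = X/9 (M(g, X) = X*(⅑) = X/9)
l(V) = 1/36 (l(V) = (⅑)/4 = (⅑)*(¼) = 1/36)
b + l(J(-13, 2)) = -42125 + 1/36 = -1516499/36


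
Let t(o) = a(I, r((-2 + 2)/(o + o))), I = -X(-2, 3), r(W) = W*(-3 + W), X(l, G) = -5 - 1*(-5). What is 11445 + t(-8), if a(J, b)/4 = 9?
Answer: 11481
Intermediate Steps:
X(l, G) = 0 (X(l, G) = -5 + 5 = 0)
I = 0 (I = -1*0 = 0)
a(J, b) = 36 (a(J, b) = 4*9 = 36)
t(o) = 36
11445 + t(-8) = 11445 + 36 = 11481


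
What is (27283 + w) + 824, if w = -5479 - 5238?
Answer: 17390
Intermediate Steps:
w = -10717
(27283 + w) + 824 = (27283 - 10717) + 824 = 16566 + 824 = 17390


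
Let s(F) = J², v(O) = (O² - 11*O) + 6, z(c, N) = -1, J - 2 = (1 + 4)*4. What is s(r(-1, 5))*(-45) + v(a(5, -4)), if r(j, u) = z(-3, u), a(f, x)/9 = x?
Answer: -20082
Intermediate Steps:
J = 22 (J = 2 + (1 + 4)*4 = 2 + 5*4 = 2 + 20 = 22)
a(f, x) = 9*x
r(j, u) = -1
v(O) = 6 + O² - 11*O
s(F) = 484 (s(F) = 22² = 484)
s(r(-1, 5))*(-45) + v(a(5, -4)) = 484*(-45) + (6 + (9*(-4))² - 99*(-4)) = -21780 + (6 + (-36)² - 11*(-36)) = -21780 + (6 + 1296 + 396) = -21780 + 1698 = -20082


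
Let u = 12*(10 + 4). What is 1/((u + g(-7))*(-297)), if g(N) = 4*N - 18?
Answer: -1/36234 ≈ -2.7598e-5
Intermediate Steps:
u = 168 (u = 12*14 = 168)
g(N) = -18 + 4*N
1/((u + g(-7))*(-297)) = 1/((168 + (-18 + 4*(-7)))*(-297)) = 1/((168 + (-18 - 28))*(-297)) = 1/((168 - 46)*(-297)) = 1/(122*(-297)) = 1/(-36234) = -1/36234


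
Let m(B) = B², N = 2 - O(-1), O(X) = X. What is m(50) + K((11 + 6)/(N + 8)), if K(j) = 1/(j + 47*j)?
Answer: 2040011/816 ≈ 2500.0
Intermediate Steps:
N = 3 (N = 2 - 1*(-1) = 2 + 1 = 3)
K(j) = 1/(48*j)
m(50) + K((11 + 6)/(N + 8)) = 50² + 1/(48*(((11 + 6)/(3 + 8)))) = 2500 + 1/(48*((17/11))) = 2500 + 1/(48*((17*(1/11)))) = 2500 + 1/(48*(17/11)) = 2500 + (1/48)*(11/17) = 2500 + 11/816 = 2040011/816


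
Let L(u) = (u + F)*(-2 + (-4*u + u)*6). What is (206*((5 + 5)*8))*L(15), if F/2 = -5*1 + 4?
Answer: -58273280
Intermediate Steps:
F = -2 (F = 2*(-5*1 + 4) = 2*(-5 + 4) = 2*(-1) = -2)
L(u) = (-2 + u)*(-2 - 18*u) (L(u) = (u - 2)*(-2 + (-4*u + u)*6) = (-2 + u)*(-2 - 3*u*6) = (-2 + u)*(-2 - 18*u))
(206*((5 + 5)*8))*L(15) = (206*((5 + 5)*8))*(4 - 18*15² + 34*15) = (206*(10*8))*(4 - 18*225 + 510) = (206*80)*(4 - 4050 + 510) = 16480*(-3536) = -58273280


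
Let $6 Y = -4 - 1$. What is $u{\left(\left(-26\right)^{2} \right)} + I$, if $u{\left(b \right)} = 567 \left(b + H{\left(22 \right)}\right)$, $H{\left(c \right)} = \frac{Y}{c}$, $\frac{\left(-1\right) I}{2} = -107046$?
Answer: $\frac{26283951}{44} \approx 5.9736 \cdot 10^{5}$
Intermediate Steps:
$I = 214092$ ($I = \left(-2\right) \left(-107046\right) = 214092$)
$Y = - \frac{5}{6}$ ($Y = \frac{-4 - 1}{6} = \frac{1}{6} \left(-5\right) = - \frac{5}{6} \approx -0.83333$)
$H{\left(c \right)} = - \frac{5}{6 c}$
$u{\left(b \right)} = - \frac{945}{44} + 567 b$ ($u{\left(b \right)} = 567 \left(b - \frac{5}{6 \cdot 22}\right) = 567 \left(b - \frac{5}{132}\right) = 567 \left(- \frac{5}{132} + b\right) = - \frac{945}{44} + 567 b$)
$u{\left(\left(-26\right)^{2} \right)} + I = \left(- \frac{945}{44} + 567 \left(-26\right)^{2}\right) + 214092 = \left(- \frac{945}{44} + 567 \cdot 676\right) + 214092 = \left(- \frac{945}{44} + 383292\right) + 214092 = \frac{16863903}{44} + 214092 = \frac{26283951}{44}$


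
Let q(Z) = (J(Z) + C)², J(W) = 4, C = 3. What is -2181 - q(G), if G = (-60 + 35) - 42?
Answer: -2230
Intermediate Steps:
G = -67 (G = -25 - 42 = -67)
q(Z) = 49 (q(Z) = (4 + 3)² = 7² = 49)
-2181 - q(G) = -2181 - 1*49 = -2181 - 49 = -2230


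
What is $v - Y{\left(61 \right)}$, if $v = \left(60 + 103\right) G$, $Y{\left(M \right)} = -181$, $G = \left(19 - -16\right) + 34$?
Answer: $11428$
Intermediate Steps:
$G = 69$ ($G = \left(19 + 16\right) + 34 = 35 + 34 = 69$)
$v = 11247$ ($v = \left(60 + 103\right) 69 = 163 \cdot 69 = 11247$)
$v - Y{\left(61 \right)} = 11247 - -181 = 11247 + 181 = 11428$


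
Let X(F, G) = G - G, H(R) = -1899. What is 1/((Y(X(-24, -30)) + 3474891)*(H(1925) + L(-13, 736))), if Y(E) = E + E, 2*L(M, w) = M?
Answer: -2/13242809601 ≈ -1.5103e-10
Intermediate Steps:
L(M, w) = M/2
X(F, G) = 0
Y(E) = 2*E
1/((Y(X(-24, -30)) + 3474891)*(H(1925) + L(-13, 736))) = 1/((2*0 + 3474891)*(-1899 + (1/2)*(-13))) = 1/((0 + 3474891)*(-1899 - 13/2)) = 1/(3474891*(-3811/2)) = 1/(-13242809601/2) = -2/13242809601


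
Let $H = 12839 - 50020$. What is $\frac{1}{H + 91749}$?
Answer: $\frac{1}{54568} \approx 1.8326 \cdot 10^{-5}$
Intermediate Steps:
$H = -37181$
$\frac{1}{H + 91749} = \frac{1}{-37181 + 91749} = \frac{1}{54568}$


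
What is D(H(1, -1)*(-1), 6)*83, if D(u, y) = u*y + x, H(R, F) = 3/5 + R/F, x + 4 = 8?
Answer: 2656/5 ≈ 531.20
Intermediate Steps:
x = 4 (x = -4 + 8 = 4)
H(R, F) = 3/5 + R/F (H(R, F) = 3*(1/5) + R/F = 3/5 + R/F)
D(u, y) = 4 + u*y (D(u, y) = u*y + 4 = 4 + u*y)
D(H(1, -1)*(-1), 6)*83 = (4 + ((3/5 + 1/(-1))*(-1))*6)*83 = (4 + ((3/5 + 1*(-1))*(-1))*6)*83 = (4 + ((3/5 - 1)*(-1))*6)*83 = (4 - 2/5*(-1)*6)*83 = (4 + (2/5)*6)*83 = (4 + 12/5)*83 = (32/5)*83 = 2656/5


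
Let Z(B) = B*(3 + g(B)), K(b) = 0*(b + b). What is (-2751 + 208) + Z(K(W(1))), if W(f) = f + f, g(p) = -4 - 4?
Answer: -2543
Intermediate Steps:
g(p) = -8
W(f) = 2*f
K(b) = 0 (K(b) = 0*(2*b) = 0)
Z(B) = -5*B (Z(B) = B*(3 - 8) = B*(-5) = -5*B)
(-2751 + 208) + Z(K(W(1))) = (-2751 + 208) - 5*0 = -2543 + 0 = -2543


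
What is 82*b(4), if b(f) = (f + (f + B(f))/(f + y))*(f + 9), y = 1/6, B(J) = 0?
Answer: 132184/25 ≈ 5287.4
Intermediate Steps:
y = 1/6 ≈ 0.16667
b(f) = (9 + f)*(f + f/(1/6 + f)) (b(f) = (f + (f + 0)/(f + 1/6))*(f + 9) = (f + f/(1/6 + f))*(9 + f) = (9 + f)*(f + f/(1/6 + f)))
82*b(4) = 82*(4*(63 + 6*4**2 + 61*4)/(1 + 6*4)) = 82*(4*(63 + 6*16 + 244)/(1 + 24)) = 82*(4*(63 + 96 + 244)/25) = 82*(4*(1/25)*403) = 82*(1612/25) = 132184/25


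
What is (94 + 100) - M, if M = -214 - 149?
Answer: 557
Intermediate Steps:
M = -363
(94 + 100) - M = (94 + 100) - 1*(-363) = 194 + 363 = 557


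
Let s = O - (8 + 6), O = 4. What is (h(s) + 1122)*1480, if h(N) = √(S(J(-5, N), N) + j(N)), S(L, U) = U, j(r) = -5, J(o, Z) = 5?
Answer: 1660560 + 1480*I*√15 ≈ 1.6606e+6 + 5732.0*I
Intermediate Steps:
s = -10 (s = 4 - (8 + 6) = 4 - 1*14 = 4 - 14 = -10)
h(N) = √(-5 + N) (h(N) = √(N - 5) = √(-5 + N))
(h(s) + 1122)*1480 = (√(-5 - 10) + 1122)*1480 = (√(-15) + 1122)*1480 = (I*√15 + 1122)*1480 = (1122 + I*√15)*1480 = 1660560 + 1480*I*√15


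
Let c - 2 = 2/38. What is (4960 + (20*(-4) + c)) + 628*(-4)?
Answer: 45031/19 ≈ 2370.1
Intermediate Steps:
c = 39/19 (c = 2 + 2/38 = 2 + 2*(1/38) = 2 + 1/19 = 39/19 ≈ 2.0526)
(4960 + (20*(-4) + c)) + 628*(-4) = (4960 + (20*(-4) + 39/19)) + 628*(-4) = (4960 + (-80 + 39/19)) - 2512 = (4960 - 1481/19) - 2512 = 92759/19 - 2512 = 45031/19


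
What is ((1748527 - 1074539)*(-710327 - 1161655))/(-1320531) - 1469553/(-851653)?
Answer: 358175637790353897/374878062581 ≈ 9.5545e+5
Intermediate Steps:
((1748527 - 1074539)*(-710327 - 1161655))/(-1320531) - 1469553/(-851653) = (673988*(-1871982))*(-1/1320531) - 1469553*(-1/851653) = -1261693404216*(-1/1320531) + 1469553/851653 = 420564468072/440177 + 1469553/851653 = 358175637790353897/374878062581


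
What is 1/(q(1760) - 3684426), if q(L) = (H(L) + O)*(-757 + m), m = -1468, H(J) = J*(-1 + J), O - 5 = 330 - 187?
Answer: -1/6892257726 ≈ -1.4509e-10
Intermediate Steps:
O = 148 (O = 5 + (330 - 187) = 5 + 143 = 148)
q(L) = -329300 - 2225*L*(-1 + L) (q(L) = (L*(-1 + L) + 148)*(-757 - 1468) = (148 + L*(-1 + L))*(-2225) = -329300 - 2225*L*(-1 + L))
1/(q(1760) - 3684426) = 1/((-329300 - 2225*1760² + 2225*1760) - 3684426) = 1/((-329300 - 2225*3097600 + 3916000) - 3684426) = 1/((-329300 - 6892160000 + 3916000) - 3684426) = 1/(-6888573300 - 3684426) = 1/(-6892257726) = -1/6892257726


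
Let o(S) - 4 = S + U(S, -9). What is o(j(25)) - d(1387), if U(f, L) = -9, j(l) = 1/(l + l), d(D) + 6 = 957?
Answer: -47799/50 ≈ -955.98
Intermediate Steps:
d(D) = 951 (d(D) = -6 + 957 = 951)
j(l) = 1/(2*l)
o(S) = -5 + S (o(S) = 4 + (S - 9) = 4 + (-9 + S) = -5 + S)
o(j(25)) - d(1387) = (-5 + (½)/25) - 1*951 = (-5 + (½)*(1/25)) - 951 = (-5 + 1/50) - 951 = -249/50 - 951 = -47799/50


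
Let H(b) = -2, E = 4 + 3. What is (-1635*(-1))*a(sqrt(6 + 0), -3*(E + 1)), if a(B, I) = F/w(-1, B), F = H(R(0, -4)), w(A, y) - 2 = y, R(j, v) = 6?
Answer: 3270 - 1635*sqrt(6) ≈ -734.92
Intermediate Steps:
w(A, y) = 2 + y
E = 7
F = -2
a(B, I) = -2/(2 + B)
(-1635*(-1))*a(sqrt(6 + 0), -3*(E + 1)) = (-1635*(-1))*(-2/(2 + sqrt(6 + 0))) = 1635*(-2/(2 + sqrt(6))) = -3270/(2 + sqrt(6))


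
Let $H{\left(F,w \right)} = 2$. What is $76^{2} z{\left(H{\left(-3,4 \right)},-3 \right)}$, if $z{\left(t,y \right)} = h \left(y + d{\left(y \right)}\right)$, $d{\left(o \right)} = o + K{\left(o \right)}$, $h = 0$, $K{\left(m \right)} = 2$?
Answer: $0$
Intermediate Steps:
$d{\left(o \right)} = 2 + o$ ($d{\left(o \right)} = o + 2 = 2 + o$)
$z{\left(t,y \right)} = 0$ ($z{\left(t,y \right)} = 0 \left(y + \left(2 + y\right)\right) = 0 \left(2 + 2 y\right) = 0$)
$76^{2} z{\left(H{\left(-3,4 \right)},-3 \right)} = 76^{2} \cdot 0 = 5776 \cdot 0 = 0$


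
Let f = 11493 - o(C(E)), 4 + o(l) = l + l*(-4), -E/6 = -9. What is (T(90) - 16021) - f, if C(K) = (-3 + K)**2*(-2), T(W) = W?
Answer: -11822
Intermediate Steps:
E = 54 (E = -6*(-9) = 54)
C(K) = -2*(-3 + K)**2
o(l) = -4 - 3*l (o(l) = -4 + (l + l*(-4)) = -4 + (l - 4*l) = -4 - 3*l)
f = -4109 (f = 11493 - (-4 - (-6)*(-3 + 54)**2) = 11493 - (-4 - (-6)*51**2) = 11493 - (-4 - (-6)*2601) = 11493 - (-4 - 3*(-5202)) = 11493 - (-4 + 15606) = 11493 - 1*15602 = 11493 - 15602 = -4109)
(T(90) - 16021) - f = (90 - 16021) - 1*(-4109) = -15931 + 4109 = -11822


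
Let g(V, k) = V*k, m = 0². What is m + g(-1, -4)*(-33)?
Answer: -132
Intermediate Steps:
m = 0
m + g(-1, -4)*(-33) = 0 - 1*(-4)*(-33) = 0 + 4*(-33) = 0 - 132 = -132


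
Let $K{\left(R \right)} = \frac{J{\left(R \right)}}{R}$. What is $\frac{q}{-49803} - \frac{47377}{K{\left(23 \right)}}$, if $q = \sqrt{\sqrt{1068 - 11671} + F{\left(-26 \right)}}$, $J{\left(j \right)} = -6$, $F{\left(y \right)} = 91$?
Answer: $\frac{1089671}{6} - \frac{\sqrt{91 + i \sqrt{10603}}}{49803} \approx 1.8161 \cdot 10^{5} - 9.6734 \cdot 10^{-5} i$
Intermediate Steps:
$K{\left(R \right)} = - \frac{6}{R}$
$q = \sqrt{91 + i \sqrt{10603}}$ ($q = \sqrt{\sqrt{1068 - 11671} + 91} = \sqrt{\sqrt{-10603} + 91} = \sqrt{i \sqrt{10603} + 91} = \sqrt{91 + i \sqrt{10603}} \approx 10.687 + 4.8176 i$)
$\frac{q}{-49803} - \frac{47377}{K{\left(23 \right)}} = \frac{\sqrt{91 + i \sqrt{10603}}}{-49803} - \frac{47377}{\left(-6\right) \frac{1}{23}} = \sqrt{91 + i \sqrt{10603}} \left(- \frac{1}{49803}\right) - \frac{47377}{\left(-6\right) \frac{1}{23}} = - \frac{\sqrt{91 + i \sqrt{10603}}}{49803} - \frac{47377}{- \frac{6}{23}} = - \frac{\sqrt{91 + i \sqrt{10603}}}{49803} - - \frac{1089671}{6} = - \frac{\sqrt{91 + i \sqrt{10603}}}{49803} + \frac{1089671}{6} = \frac{1089671}{6} - \frac{\sqrt{91 + i \sqrt{10603}}}{49803}$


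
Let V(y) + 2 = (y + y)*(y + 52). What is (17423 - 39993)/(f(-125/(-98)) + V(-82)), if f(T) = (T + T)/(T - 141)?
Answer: -4176365/910026 ≈ -4.5893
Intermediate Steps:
V(y) = -2 + 2*y*(52 + y) (V(y) = -2 + (y + y)*(y + 52) = -2 + (2*y)*(52 + y) = -2 + 2*y*(52 + y))
f(T) = 2*T/(-141 + T) (f(T) = (2*T)/(-141 + T) = 2*T/(-141 + T))
(17423 - 39993)/(f(-125/(-98)) + V(-82)) = (17423 - 39993)/(2*(-125/(-98))/(-141 - 125/(-98)) + (-2 + 2*(-82)**2 + 104*(-82))) = -22570/(2*(-125*(-1/98))/(-141 - 125*(-1/98)) + (-2 + 2*6724 - 8528)) = -22570/(2*(125/98)/(-141 + 125/98) + (-2 + 13448 - 8528)) = -22570/(2*(125/98)/(-13693/98) + 4918) = -22570/(2*(125/98)*(-98/13693) + 4918) = -22570/(-250/13693 + 4918) = -22570/67341924/13693 = -22570*13693/67341924 = -4176365/910026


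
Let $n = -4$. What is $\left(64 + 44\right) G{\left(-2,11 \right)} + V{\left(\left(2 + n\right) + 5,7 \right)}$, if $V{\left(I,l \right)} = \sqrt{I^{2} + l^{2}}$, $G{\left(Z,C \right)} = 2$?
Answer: $216 + \sqrt{58} \approx 223.62$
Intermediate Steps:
$\left(64 + 44\right) G{\left(-2,11 \right)} + V{\left(\left(2 + n\right) + 5,7 \right)} = \left(64 + 44\right) 2 + \sqrt{\left(\left(2 - 4\right) + 5\right)^{2} + 7^{2}} = 108 \cdot 2 + \sqrt{\left(-2 + 5\right)^{2} + 49} = 216 + \sqrt{3^{2} + 49} = 216 + \sqrt{9 + 49} = 216 + \sqrt{58}$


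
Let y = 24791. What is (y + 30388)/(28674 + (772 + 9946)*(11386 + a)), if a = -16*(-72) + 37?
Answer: 55179/134807524 ≈ 0.00040932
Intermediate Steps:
a = 1189 (a = 1152 + 37 = 1189)
(y + 30388)/(28674 + (772 + 9946)*(11386 + a)) = (24791 + 30388)/(28674 + (772 + 9946)*(11386 + 1189)) = 55179/(28674 + 10718*12575) = 55179/(28674 + 134778850) = 55179/134807524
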